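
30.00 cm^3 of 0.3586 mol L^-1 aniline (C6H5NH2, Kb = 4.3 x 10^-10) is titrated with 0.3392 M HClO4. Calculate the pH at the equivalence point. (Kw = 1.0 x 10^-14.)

n(C6H5NH2) = 0.3586 x 0.03000 = 0.01076 mol; V(HClO4) at equivalence = 0.01076/0.3392 = 0.03172 L.
At equivalence the base is fully converted to C6H5NH3+; total volume = 0.06172 L, so [C6H5NH3+] = 0.01076/0.06172 = 0.1743 M.
Ka(C6H5NH3+) = Kw/Kb = 1.0e-14 / 4.3 x 10^-10 = 2.33e-5.
[H^+] = sqrt(Ka x [C6H5NH3+]) = sqrt(2.33e-5 x 0.1743) = 0.00201 M.
pH = -log(0.00201) = 2.70.

2.70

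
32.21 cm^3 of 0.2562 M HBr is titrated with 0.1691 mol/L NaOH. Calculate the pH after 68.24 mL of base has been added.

n(acid) = 0.2562 x 0.03221 = 0.008252 mol; n(NaOH) added = 0.1691 x 0.06824 = 0.01154 mol.
Base is in excess by 0.01154 - 0.008252 = 0.003287 mol in a total volume of 0.1004 L.
[OH^-] = 0.003287/0.1004 = 0.03272 M, so pOH = 1.49 and pH = 14.00 - 1.49 = 12.51.

12.51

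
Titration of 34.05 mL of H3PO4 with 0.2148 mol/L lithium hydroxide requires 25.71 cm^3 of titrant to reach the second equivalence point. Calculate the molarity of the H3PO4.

n(LiOH) = 0.2148 x 0.02571 = 0.005523 mol.
At the second equivalence point, 2 mol OH^- react per mol H3PO4, so n(H3PO4) = 0.005523 / 2 = 0.002761 mol.
[H3PO4] = 0.002761 / 0.03405 L = 0.0811 M.

0.0811 M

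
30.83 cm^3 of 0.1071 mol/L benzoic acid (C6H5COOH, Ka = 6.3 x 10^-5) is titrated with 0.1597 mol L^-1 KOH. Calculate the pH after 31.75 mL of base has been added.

12.45

n(acid) = 0.1071 x 0.03083 = 0.003302 mol; n(KOH) added = 0.1597 x 0.03175 = 0.005070 mol.
Base is in excess by 0.005070 - 0.003302 = 0.001769 mol in a total volume of 0.06258 L.
[OH^-] = 0.001769/0.06258 = 0.02826 M, so pOH = 1.55 and pH = 14.00 - 1.55 = 12.45.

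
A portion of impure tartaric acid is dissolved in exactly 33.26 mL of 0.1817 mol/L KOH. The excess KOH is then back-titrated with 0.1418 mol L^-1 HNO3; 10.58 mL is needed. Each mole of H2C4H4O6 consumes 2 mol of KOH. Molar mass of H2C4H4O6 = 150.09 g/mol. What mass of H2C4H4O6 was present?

0.341 g

Total n(KOH) added = 0.1817 x 0.03326 = 0.006043 mol.
n(HNO3) used = 0.1418 x 0.01058 = 0.001500 mol, which equals the excess n(KOH).
So n(KOH) consumed by the sample = 0.006043 - 0.001500 = 0.004543 mol.
n(H2C4H4O6) = 0.004543 / 2 = 0.002272 mol.
mass = 0.002272 mol x 150.09 g/mol = 0.341 g.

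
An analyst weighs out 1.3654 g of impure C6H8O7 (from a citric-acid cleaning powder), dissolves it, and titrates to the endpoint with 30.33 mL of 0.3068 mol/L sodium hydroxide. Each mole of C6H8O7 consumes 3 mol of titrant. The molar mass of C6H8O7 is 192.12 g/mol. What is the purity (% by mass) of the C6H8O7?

43.6%

n(NaOH) = 0.3068 x 0.03033 = 0.009305 mol.
n(C6H8O7) = 0.009305 / 3 = 0.003102 mol.
mass of C6H8O7 = 0.003102 x 192.12 = 0.5959 g.
% purity = 0.5959 / 1.3654 x 100 = 43.6%.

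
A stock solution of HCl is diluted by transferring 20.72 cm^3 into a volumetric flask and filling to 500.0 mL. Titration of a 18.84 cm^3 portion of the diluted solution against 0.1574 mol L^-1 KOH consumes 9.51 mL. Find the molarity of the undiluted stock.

1.92 M

n(KOH) = 0.1574 x 0.009510 = 0.001497 mol.
n(HCl) in the aliquot = 0.001497 mol.
[diluted HCl] = 0.001497 / 0.01884 = 0.07945 M.
Dilution factor = 500.0/20.72 = 24.13, so [stock] = 0.07945 x 24.13 = 1.92 M.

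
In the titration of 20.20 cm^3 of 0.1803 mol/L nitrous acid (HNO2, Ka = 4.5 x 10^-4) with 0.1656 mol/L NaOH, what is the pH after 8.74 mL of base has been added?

Initial n(HNO2) = 0.1803 x 0.02020 = 0.003642 mol.
n(NaOH) added = 0.1656 x 0.008740 = 0.001447 mol, converting that many moles of HNO2 to NO2-.
Remaining n(HNO2) = 0.002195 mol; n(NO2-) = 0.001447 mol.
By Henderson-Hasselbalch, pH = pKa + log([A^-]/[HA]) = 3.35 + log(0.001447/0.002195) = 3.35 + (-0.18) = 3.17.

3.17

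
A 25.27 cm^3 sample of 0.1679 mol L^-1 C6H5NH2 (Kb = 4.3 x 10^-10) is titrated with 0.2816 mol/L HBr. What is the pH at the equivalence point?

2.81

n(C6H5NH2) = 0.1679 x 0.02527 = 0.004243 mol; V(HBr) at equivalence = 0.004243/0.2816 = 0.01507 L.
At equivalence the base is fully converted to C6H5NH3+; total volume = 0.04034 L, so [C6H5NH3+] = 0.004243/0.04034 = 0.1052 M.
Ka(C6H5NH3+) = Kw/Kb = 1.0e-14 / 4.3 x 10^-10 = 2.33e-5.
[H^+] = sqrt(Ka x [C6H5NH3+]) = sqrt(2.33e-5 x 0.1052) = 0.00156 M.
pH = -log(0.00156) = 2.81.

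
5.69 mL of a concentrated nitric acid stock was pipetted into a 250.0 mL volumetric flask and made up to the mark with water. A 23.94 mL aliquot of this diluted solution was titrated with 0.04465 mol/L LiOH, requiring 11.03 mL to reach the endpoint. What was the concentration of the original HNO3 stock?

0.904 M

n(LiOH) = 0.04465 x 0.01103 = 0.0004925 mol.
n(HNO3) in the aliquot = 0.0004925 mol.
[diluted HNO3] = 0.0004925 / 0.02394 = 0.02057 M.
Dilution factor = 250.0/5.690 = 43.94, so [stock] = 0.02057 x 43.94 = 0.904 M.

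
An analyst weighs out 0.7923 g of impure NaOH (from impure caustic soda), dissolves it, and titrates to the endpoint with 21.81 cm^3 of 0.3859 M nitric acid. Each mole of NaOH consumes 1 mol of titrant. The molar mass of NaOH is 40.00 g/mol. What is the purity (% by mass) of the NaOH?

n(HNO3) = 0.3859 x 0.02181 = 0.008416 mol.
n(NaOH) = 0.008416 / 1 = 0.008416 mol.
mass of NaOH = 0.008416 x 40.00 = 0.3367 g.
% purity = 0.3367 / 0.7923 x 100 = 42.5%.

42.5%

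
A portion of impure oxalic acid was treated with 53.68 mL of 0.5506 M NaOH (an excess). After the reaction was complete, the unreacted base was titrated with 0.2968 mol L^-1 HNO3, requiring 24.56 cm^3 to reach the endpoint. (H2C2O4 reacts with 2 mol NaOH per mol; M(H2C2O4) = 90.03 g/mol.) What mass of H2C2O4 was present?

Total n(NaOH) added = 0.5506 x 0.05368 = 0.02956 mol.
n(HNO3) used = 0.2968 x 0.02456 = 0.007289 mol, which equals the excess n(NaOH).
So n(NaOH) consumed by the sample = 0.02956 - 0.007289 = 0.02227 mol.
n(H2C2O4) = 0.02227 / 2 = 0.01113 mol.
mass = 0.01113 mol x 90.03 g/mol = 1.00 g.

1.00 g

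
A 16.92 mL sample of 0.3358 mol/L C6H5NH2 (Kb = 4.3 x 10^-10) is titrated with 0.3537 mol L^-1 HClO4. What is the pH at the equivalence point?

2.70

n(C6H5NH2) = 0.3358 x 0.01692 = 0.005682 mol; V(HClO4) at equivalence = 0.005682/0.3537 = 0.01606 L.
At equivalence the base is fully converted to C6H5NH3+; total volume = 0.03298 L, so [C6H5NH3+] = 0.005682/0.03298 = 0.1723 M.
Ka(C6H5NH3+) = Kw/Kb = 1.0e-14 / 4.3 x 10^-10 = 2.33e-5.
[H^+] = sqrt(Ka x [C6H5NH3+]) = sqrt(2.33e-5 x 0.1723) = 0.00200 M.
pH = -log(0.00200) = 2.70.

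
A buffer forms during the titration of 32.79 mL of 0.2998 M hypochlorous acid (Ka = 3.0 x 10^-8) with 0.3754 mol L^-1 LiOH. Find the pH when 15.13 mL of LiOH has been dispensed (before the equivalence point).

7.66

Initial n(HClO) = 0.2998 x 0.03279 = 0.009830 mol.
n(LiOH) added = 0.3754 x 0.01513 = 0.005680 mol, converting that many moles of HClO to ClO-.
Remaining n(HClO) = 0.004151 mol; n(ClO-) = 0.005680 mol.
By Henderson-Hasselbalch, pH = pKa + log([A^-]/[HA]) = 7.52 + log(0.005680/0.004151) = 7.52 + (+0.14) = 7.66.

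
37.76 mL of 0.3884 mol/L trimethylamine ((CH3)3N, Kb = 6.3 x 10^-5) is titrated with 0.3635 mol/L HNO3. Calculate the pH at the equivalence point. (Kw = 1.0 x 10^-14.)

5.26

n((CH3)3N) = 0.3884 x 0.03776 = 0.01467 mol; V(HNO3) at equivalence = 0.01467/0.3635 = 0.04035 L.
At equivalence the base is fully converted to (CH3)3NH+; total volume = 0.07811 L, so [(CH3)3NH+] = 0.01467/0.07811 = 0.1878 M.
Ka((CH3)3NH+) = Kw/Kb = 1.0e-14 / 6.3 x 10^-5 = 1.59e-10.
[H^+] = sqrt(Ka x [(CH3)3NH+]) = sqrt(1.59e-10 x 0.1878) = 5.46e-6 M.
pH = -log(5.46e-6) = 5.26.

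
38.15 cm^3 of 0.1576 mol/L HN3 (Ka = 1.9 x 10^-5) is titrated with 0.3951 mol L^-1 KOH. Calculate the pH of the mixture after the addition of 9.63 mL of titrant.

4.96

Initial n(HN3) = 0.1576 x 0.03815 = 0.006012 mol.
n(KOH) added = 0.3951 x 0.009630 = 0.003805 mol, converting that many moles of HN3 to N3-.
Remaining n(HN3) = 0.002208 mol; n(N3-) = 0.003805 mol.
By Henderson-Hasselbalch, pH = pKa + log([A^-]/[HA]) = 4.72 + log(0.003805/0.002208) = 4.72 + (+0.24) = 4.96.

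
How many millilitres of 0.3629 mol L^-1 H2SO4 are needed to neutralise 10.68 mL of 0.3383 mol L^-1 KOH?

n(KOH) = 0.3383 mol/L x 0.01068 L = 0.003613 mol.
The neutralisation is 2 KOH : 1 H2SO4, so n(H2SO4) = 0.003613 x 1/2 = 0.001807 mol.
V(H2SO4) = 0.001807 / 0.3629 = 0.004978 L = 4.98 mL.

4.98 mL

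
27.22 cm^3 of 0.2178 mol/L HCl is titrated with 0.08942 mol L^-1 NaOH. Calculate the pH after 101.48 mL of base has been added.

n(acid) = 0.2178 x 0.02722 = 0.005929 mol; n(NaOH) added = 0.08942 x 0.1015 = 0.009074 mol.
Base is in excess by 0.009074 - 0.005929 = 0.003146 mol in a total volume of 0.1287 L.
[OH^-] = 0.003146/0.1287 = 0.02444 M, so pOH = 1.61 and pH = 14.00 - 1.61 = 12.39.

12.39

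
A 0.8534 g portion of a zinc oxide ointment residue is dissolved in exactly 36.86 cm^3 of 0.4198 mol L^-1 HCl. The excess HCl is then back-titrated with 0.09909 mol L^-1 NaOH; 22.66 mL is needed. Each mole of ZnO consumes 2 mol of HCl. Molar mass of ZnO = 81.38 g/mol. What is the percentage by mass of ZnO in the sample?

Total n(HCl) added = 0.4198 x 0.03686 = 0.01547 mol.
n(NaOH) used = 0.09909 x 0.02266 = 0.002245 mol, which equals the excess n(HCl).
So n(HCl) consumed by the sample = 0.01547 - 0.002245 = 0.01323 mol.
n(ZnO) = 0.01323 / 2 = 0.006614 mol.
mass ZnO = 0.006614 x 81.38 = 0.5383 g, so %ZnO = 0.5383/0.8534 x 100 = 63.1%.

63.1%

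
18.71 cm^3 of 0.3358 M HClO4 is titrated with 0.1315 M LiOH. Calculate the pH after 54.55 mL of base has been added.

n(acid) = 0.3358 x 0.01871 = 0.006283 mol; n(LiOH) added = 0.1315 x 0.05455 = 0.007173 mol.
Base is in excess by 0.007173 - 0.006283 = 0.0008905 mol in a total volume of 0.07326 L.
[OH^-] = 0.0008905/0.07326 = 0.01216 M, so pOH = 1.92 and pH = 14.00 - 1.92 = 12.08.

12.08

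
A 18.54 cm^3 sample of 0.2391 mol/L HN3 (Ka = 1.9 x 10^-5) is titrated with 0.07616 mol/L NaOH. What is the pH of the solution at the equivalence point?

n(HN3) = 0.2391 x 0.01854 = 0.004433 mol; V(NaOH) at equivalence = 0.004433/0.07616 = 0.05821 L.
At equivalence all the acid is converted to N3-; total volume = 0.01854 + 0.05821 = 0.07675 L, so [N3-] = 0.004433/0.07675 = 0.05776 M.
Kb = Kw/Ka = 1.0e-14 / 1.9 x 10^-5 = 5.26e-10.
[OH^-] = sqrt(Kb x [N3-]) = sqrt(5.26e-10 x 0.05776) = 5.51e-6 M.
pOH = 5.26, so pH = 14.00 - 5.26 = 8.74.

8.74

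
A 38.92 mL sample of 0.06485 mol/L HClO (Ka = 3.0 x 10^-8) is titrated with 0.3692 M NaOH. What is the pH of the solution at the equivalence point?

10.13

n(HClO) = 0.06485 x 0.03892 = 0.002524 mol; V(NaOH) at equivalence = 0.002524/0.3692 = 0.006836 L.
At equivalence all the acid is converted to ClO-; total volume = 0.03892 + 0.006836 = 0.04576 L, so [ClO-] = 0.002524/0.04576 = 0.05516 M.
Kb = Kw/Ka = 1.0e-14 / 3.0 x 10^-8 = 3.33e-7.
[OH^-] = sqrt(Kb x [ClO-]) = sqrt(3.33e-7 x 0.05516) = 0.000136 M.
pOH = 3.87, so pH = 14.00 - 3.87 = 10.13.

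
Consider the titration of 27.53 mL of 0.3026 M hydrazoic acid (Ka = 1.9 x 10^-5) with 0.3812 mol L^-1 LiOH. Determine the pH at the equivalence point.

n(HN3) = 0.3026 x 0.02753 = 0.008331 mol; V(LiOH) at equivalence = 0.008331/0.3812 = 0.02185 L.
At equivalence all the acid is converted to N3-; total volume = 0.02753 + 0.02185 = 0.04938 L, so [N3-] = 0.008331/0.04938 = 0.1687 M.
Kb = Kw/Ka = 1.0e-14 / 1.9 x 10^-5 = 5.26e-10.
[OH^-] = sqrt(Kb x [N3-]) = sqrt(5.26e-10 x 0.1687) = 9.42e-6 M.
pOH = 5.03, so pH = 14.00 - 5.03 = 8.97.

8.97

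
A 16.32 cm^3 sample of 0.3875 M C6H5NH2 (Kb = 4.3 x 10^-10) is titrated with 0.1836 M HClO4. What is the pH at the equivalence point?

2.77

n(C6H5NH2) = 0.3875 x 0.01632 = 0.006324 mol; V(HClO4) at equivalence = 0.006324/0.1836 = 0.03444 L.
At equivalence the base is fully converted to C6H5NH3+; total volume = 0.05076 L, so [C6H5NH3+] = 0.006324/0.05076 = 0.1246 M.
Ka(C6H5NH3+) = Kw/Kb = 1.0e-14 / 4.3 x 10^-10 = 2.33e-5.
[H^+] = sqrt(Ka x [C6H5NH3+]) = sqrt(2.33e-5 x 0.1246) = 0.00170 M.
pH = -log(0.00170) = 2.77.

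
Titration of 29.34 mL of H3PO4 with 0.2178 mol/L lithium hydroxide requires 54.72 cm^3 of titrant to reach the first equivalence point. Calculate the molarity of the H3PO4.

0.406 M

n(LiOH) = 0.2178 x 0.05472 = 0.01192 mol.
At the first equivalence point, 1 mol OH^- react per mol H3PO4, so n(H3PO4) = 0.01192 / 1 = 0.01192 mol.
[H3PO4] = 0.01192 / 0.02934 L = 0.406 M.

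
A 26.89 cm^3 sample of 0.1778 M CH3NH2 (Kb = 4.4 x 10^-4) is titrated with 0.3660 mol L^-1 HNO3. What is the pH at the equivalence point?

5.78

n(CH3NH2) = 0.1778 x 0.02689 = 0.004781 mol; V(HNO3) at equivalence = 0.004781/0.3660 = 0.01306 L.
At equivalence the base is fully converted to CH3NH3+; total volume = 0.03995 L, so [CH3NH3+] = 0.004781/0.03995 = 0.1197 M.
Ka(CH3NH3+) = Kw/Kb = 1.0e-14 / 4.4 x 10^-4 = 2.27e-11.
[H^+] = sqrt(Ka x [CH3NH3+]) = sqrt(2.27e-11 x 0.1197) = 1.65e-6 M.
pH = -log(1.65e-6) = 5.78.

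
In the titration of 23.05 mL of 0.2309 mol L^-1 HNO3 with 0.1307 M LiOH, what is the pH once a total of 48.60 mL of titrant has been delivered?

12.16

n(acid) = 0.2309 x 0.02305 = 0.005322 mol; n(LiOH) added = 0.1307 x 0.04860 = 0.006352 mol.
Base is in excess by 0.006352 - 0.005322 = 0.001030 mol in a total volume of 0.07165 L.
[OH^-] = 0.001030/0.07165 = 0.01437 M, so pOH = 1.84 and pH = 14.00 - 1.84 = 12.16.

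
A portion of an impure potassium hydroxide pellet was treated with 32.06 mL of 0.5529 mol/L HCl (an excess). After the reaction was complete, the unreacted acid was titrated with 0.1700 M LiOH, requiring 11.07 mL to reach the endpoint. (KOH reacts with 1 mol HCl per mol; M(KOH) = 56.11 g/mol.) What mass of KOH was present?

0.889 g

Total n(HCl) added = 0.5529 x 0.03206 = 0.01773 mol.
n(LiOH) used = 0.1700 x 0.01107 = 0.001882 mol, which equals the excess n(HCl).
So n(HCl) consumed by the sample = 0.01773 - 0.001882 = 0.01584 mol.
n(KOH) = 0.01584 / 1 = 0.01584 mol.
mass = 0.01584 mol x 56.11 g/mol = 0.889 g.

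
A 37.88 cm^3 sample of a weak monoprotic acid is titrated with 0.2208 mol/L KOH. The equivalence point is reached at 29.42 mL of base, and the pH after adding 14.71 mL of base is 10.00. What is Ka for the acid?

14.71 mL is half of the equivalence volume, so this is the half-equivalence point where [HA] = [A^-].
At half-equivalence pH = pKa, so pKa = 10.00.
Ka = 10^(-10.00) = 1.0 x 10^-10.

1.0 x 10^-10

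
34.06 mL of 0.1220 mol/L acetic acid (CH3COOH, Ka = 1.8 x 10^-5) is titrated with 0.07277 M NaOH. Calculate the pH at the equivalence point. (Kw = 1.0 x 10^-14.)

8.70

n(CH3COOH) = 0.1220 x 0.03406 = 0.004155 mol; V(NaOH) at equivalence = 0.004155/0.07277 = 0.05710 L.
At equivalence all the acid is converted to CH3COO-; total volume = 0.03406 + 0.05710 = 0.09116 L, so [CH3COO-] = 0.004155/0.09116 = 0.04558 M.
Kb = Kw/Ka = 1.0e-14 / 1.8 x 10^-5 = 5.56e-10.
[OH^-] = sqrt(Kb x [CH3COO-]) = sqrt(5.56e-10 x 0.04558) = 5.03e-6 M.
pOH = 5.30, so pH = 14.00 - 5.30 = 8.70.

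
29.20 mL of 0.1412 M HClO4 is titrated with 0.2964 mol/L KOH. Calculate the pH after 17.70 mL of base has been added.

n(acid) = 0.1412 x 0.02920 = 0.004123 mol; n(KOH) added = 0.2964 x 0.01770 = 0.005246 mol.
Base is in excess by 0.005246 - 0.004123 = 0.001123 mol in a total volume of 0.04690 L.
[OH^-] = 0.001123/0.04690 = 0.02395 M, so pOH = 1.62 and pH = 14.00 - 1.62 = 12.38.

12.38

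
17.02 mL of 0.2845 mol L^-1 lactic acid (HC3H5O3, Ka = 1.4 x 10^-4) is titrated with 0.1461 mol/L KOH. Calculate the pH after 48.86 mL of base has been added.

n(acid) = 0.2845 x 0.01702 = 0.004842 mol; n(KOH) added = 0.1461 x 0.04886 = 0.007138 mol.
Base is in excess by 0.007138 - 0.004842 = 0.002296 mol in a total volume of 0.06588 L.
[OH^-] = 0.002296/0.06588 = 0.03486 M, so pOH = 1.46 and pH = 14.00 - 1.46 = 12.54.

12.54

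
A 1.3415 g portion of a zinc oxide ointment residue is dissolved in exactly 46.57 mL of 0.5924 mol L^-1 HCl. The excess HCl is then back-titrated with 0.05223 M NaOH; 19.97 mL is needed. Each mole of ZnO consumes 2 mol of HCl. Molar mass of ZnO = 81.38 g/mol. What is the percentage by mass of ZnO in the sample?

Total n(HCl) added = 0.5924 x 0.04657 = 0.02759 mol.
n(NaOH) used = 0.05223 x 0.01997 = 0.001043 mol, which equals the excess n(HCl).
So n(HCl) consumed by the sample = 0.02759 - 0.001043 = 0.02655 mol.
n(ZnO) = 0.02655 / 2 = 0.01327 mol.
mass ZnO = 0.01327 x 81.38 = 1.080 g, so %ZnO = 1.080/1.3415 x 100 = 80.5%.

80.5%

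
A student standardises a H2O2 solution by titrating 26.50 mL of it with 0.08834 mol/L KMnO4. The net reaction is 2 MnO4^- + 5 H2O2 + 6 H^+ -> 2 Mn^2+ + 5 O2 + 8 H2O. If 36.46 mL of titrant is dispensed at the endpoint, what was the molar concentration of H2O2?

n(KMnO4) = 0.08834 x 0.03646 = 0.003221 mol.
From the balanced equation, 2 mol KMnO4 reacts with 5 mol H2O2, so n(H2O2) = 0.003221 x 5/2 = 0.008052 mol.
[H2O2] = 0.008052 / 0.02650 L = 0.304 M.

0.304 M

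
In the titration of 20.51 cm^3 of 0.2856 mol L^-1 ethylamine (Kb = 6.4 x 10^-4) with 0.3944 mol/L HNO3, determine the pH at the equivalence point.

n(C2H5NH2) = 0.2856 x 0.02051 = 0.005858 mol; V(HNO3) at equivalence = 0.005858/0.3944 = 0.01485 L.
At equivalence the base is fully converted to C2H5NH3+; total volume = 0.03536 L, so [C2H5NH3+] = 0.005858/0.03536 = 0.1656 M.
Ka(C2H5NH3+) = Kw/Kb = 1.0e-14 / 6.4 x 10^-4 = 1.56e-11.
[H^+] = sqrt(Ka x [C2H5NH3+]) = sqrt(1.56e-11 x 0.1656) = 1.61e-6 M.
pH = -log(1.61e-6) = 5.79.

5.79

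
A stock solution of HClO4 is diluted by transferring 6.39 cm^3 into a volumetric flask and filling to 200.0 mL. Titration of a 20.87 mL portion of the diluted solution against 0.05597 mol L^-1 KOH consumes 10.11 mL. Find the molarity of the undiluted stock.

n(KOH) = 0.05597 x 0.01011 = 0.0005659 mol.
n(HClO4) in the aliquot = 0.0005659 mol.
[diluted HClO4] = 0.0005659 / 0.02087 = 0.02711 M.
Dilution factor = 200.0/6.390 = 31.30, so [stock] = 0.02711 x 31.30 = 0.849 M.

0.849 M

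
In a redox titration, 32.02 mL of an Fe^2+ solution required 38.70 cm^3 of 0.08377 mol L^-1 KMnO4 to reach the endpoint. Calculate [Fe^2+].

0.506 M

n(KMnO4) = 0.08377 x 0.03870 = 0.003242 mol.
From the balanced equation, 1 mol KMnO4 reacts with 5 mol Fe^2+, so n(Fe^2+) = 0.003242 x 5/1 = 0.01621 mol.
[Fe^2+] = 0.01621 / 0.03202 L = 0.506 M.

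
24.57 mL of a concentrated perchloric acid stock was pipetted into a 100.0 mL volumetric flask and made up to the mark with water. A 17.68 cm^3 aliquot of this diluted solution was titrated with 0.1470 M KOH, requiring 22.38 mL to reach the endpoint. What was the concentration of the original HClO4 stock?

n(KOH) = 0.1470 x 0.02238 = 0.003290 mol.
n(HClO4) in the aliquot = 0.003290 mol.
[diluted HClO4] = 0.003290 / 0.01768 = 0.1861 M.
Dilution factor = 100.0/24.57 = 4.070, so [stock] = 0.1861 x 4.070 = 0.757 M.

0.757 M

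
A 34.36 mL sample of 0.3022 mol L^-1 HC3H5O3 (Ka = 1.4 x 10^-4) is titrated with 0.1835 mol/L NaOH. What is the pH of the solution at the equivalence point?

8.46

n(HC3H5O3) = 0.3022 x 0.03436 = 0.01038 mol; V(NaOH) at equivalence = 0.01038/0.1835 = 0.05659 L.
At equivalence all the acid is converted to C3H5O3-; total volume = 0.03436 + 0.05659 = 0.09095 L, so [C3H5O3-] = 0.01038/0.09095 = 0.1142 M.
Kb = Kw/Ka = 1.0e-14 / 1.4 x 10^-4 = 7.14e-11.
[OH^-] = sqrt(Kb x [C3H5O3-]) = sqrt(7.14e-11 x 0.1142) = 2.86e-6 M.
pOH = 5.54, so pH = 14.00 - 5.54 = 8.46.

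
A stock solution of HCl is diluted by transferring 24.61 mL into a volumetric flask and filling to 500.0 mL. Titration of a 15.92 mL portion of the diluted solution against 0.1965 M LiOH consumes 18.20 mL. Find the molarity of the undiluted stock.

n(LiOH) = 0.1965 x 0.01820 = 0.003576 mol.
n(HCl) in the aliquot = 0.003576 mol.
[diluted HCl] = 0.003576 / 0.01592 = 0.2246 M.
Dilution factor = 500.0/24.61 = 20.32, so [stock] = 0.2246 x 20.32 = 4.56 M.

4.56 M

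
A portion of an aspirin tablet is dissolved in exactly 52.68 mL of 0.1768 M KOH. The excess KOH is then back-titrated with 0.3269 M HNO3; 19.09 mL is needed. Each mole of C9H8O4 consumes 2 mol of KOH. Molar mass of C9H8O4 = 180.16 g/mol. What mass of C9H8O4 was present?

0.277 g

Total n(KOH) added = 0.1768 x 0.05268 = 0.009314 mol.
n(HNO3) used = 0.3269 x 0.01909 = 0.006241 mol, which equals the excess n(KOH).
So n(KOH) consumed by the sample = 0.009314 - 0.006241 = 0.003073 mol.
n(C9H8O4) = 0.003073 / 2 = 0.001537 mol.
mass = 0.001537 mol x 180.16 g/mol = 0.277 g.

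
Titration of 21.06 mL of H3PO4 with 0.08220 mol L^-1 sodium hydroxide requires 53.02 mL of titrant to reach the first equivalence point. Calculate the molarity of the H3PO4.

0.207 M

n(NaOH) = 0.08220 x 0.05302 = 0.004358 mol.
At the first equivalence point, 1 mol OH^- react per mol H3PO4, so n(H3PO4) = 0.004358 / 1 = 0.004358 mol.
[H3PO4] = 0.004358 / 0.02106 L = 0.207 M.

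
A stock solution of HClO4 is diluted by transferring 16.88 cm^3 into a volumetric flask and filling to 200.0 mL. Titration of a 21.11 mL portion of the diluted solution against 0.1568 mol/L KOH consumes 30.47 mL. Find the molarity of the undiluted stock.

2.68 M

n(KOH) = 0.1568 x 0.03047 = 0.004778 mol.
n(HClO4) in the aliquot = 0.004778 mol.
[diluted HClO4] = 0.004778 / 0.02111 = 0.2263 M.
Dilution factor = 200.0/16.88 = 11.85, so [stock] = 0.2263 x 11.85 = 2.68 M.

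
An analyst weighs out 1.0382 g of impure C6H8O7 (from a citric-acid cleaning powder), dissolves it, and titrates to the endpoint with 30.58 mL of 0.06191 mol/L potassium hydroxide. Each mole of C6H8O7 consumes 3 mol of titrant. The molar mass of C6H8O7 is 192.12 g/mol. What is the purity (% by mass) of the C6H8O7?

11.7%

n(KOH) = 0.06191 x 0.03058 = 0.001893 mol.
n(C6H8O7) = 0.001893 / 3 = 0.0006311 mol.
mass of C6H8O7 = 0.0006311 x 192.12 = 0.1212 g.
% purity = 0.1212 / 1.0382 x 100 = 11.7%.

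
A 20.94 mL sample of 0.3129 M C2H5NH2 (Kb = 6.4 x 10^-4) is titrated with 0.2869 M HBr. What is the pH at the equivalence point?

5.82

n(C2H5NH2) = 0.3129 x 0.02094 = 0.006552 mol; V(HBr) at equivalence = 0.006552/0.2869 = 0.02284 L.
At equivalence the base is fully converted to C2H5NH3+; total volume = 0.04378 L, so [C2H5NH3+] = 0.006552/0.04378 = 0.1497 M.
Ka(C2H5NH3+) = Kw/Kb = 1.0e-14 / 6.4 x 10^-4 = 1.56e-11.
[H^+] = sqrt(Ka x [C2H5NH3+]) = sqrt(1.56e-11 x 0.1497) = 1.53e-6 M.
pH = -log(1.53e-6) = 5.82.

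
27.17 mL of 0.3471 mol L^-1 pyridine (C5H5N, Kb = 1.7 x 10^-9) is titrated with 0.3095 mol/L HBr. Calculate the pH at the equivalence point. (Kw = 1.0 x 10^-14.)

n(C5H5N) = 0.3471 x 0.02717 = 0.009431 mol; V(HBr) at equivalence = 0.009431/0.3095 = 0.03047 L.
At equivalence the base is fully converted to C5H5NH+; total volume = 0.05764 L, so [C5H5NH+] = 0.009431/0.05764 = 0.1636 M.
Ka(C5H5NH+) = Kw/Kb = 1.0e-14 / 1.7 x 10^-9 = 5.88e-6.
[H^+] = sqrt(Ka x [C5H5NH+]) = sqrt(5.88e-6 x 0.1636) = 0.000981 M.
pH = -log(0.000981) = 3.01.

3.01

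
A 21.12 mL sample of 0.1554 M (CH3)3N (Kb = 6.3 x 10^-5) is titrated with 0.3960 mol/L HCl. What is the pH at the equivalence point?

n((CH3)3N) = 0.1554 x 0.02112 = 0.003282 mol; V(HCl) at equivalence = 0.003282/0.3960 = 0.008288 L.
At equivalence the base is fully converted to (CH3)3NH+; total volume = 0.02941 L, so [(CH3)3NH+] = 0.003282/0.02941 = 0.1116 M.
Ka((CH3)3NH+) = Kw/Kb = 1.0e-14 / 6.3 x 10^-5 = 1.59e-10.
[H^+] = sqrt(Ka x [(CH3)3NH+]) = sqrt(1.59e-10 x 0.1116) = 4.21e-6 M.
pH = -log(4.21e-6) = 5.38.

5.38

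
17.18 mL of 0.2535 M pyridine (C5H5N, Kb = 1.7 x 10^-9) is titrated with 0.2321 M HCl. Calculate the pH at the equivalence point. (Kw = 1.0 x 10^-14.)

3.07

n(C5H5N) = 0.2535 x 0.01718 = 0.004355 mol; V(HCl) at equivalence = 0.004355/0.2321 = 0.01876 L.
At equivalence the base is fully converted to C5H5NH+; total volume = 0.03594 L, so [C5H5NH+] = 0.004355/0.03594 = 0.1212 M.
Ka(C5H5NH+) = Kw/Kb = 1.0e-14 / 1.7 x 10^-9 = 5.88e-6.
[H^+] = sqrt(Ka x [C5H5NH+]) = sqrt(5.88e-6 x 0.1212) = 0.000844 M.
pH = -log(0.000844) = 3.07.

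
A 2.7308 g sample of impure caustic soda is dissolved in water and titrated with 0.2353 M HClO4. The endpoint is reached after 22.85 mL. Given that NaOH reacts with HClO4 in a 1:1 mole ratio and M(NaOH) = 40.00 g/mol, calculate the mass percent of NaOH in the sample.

n(HClO4) = 0.2353 x 0.02285 = 0.005377 mol.
n(NaOH) = 0.005377 / 1 = 0.005377 mol.
mass of NaOH = 0.005377 x 40.00 = 0.2151 g.
% purity = 0.2151 / 2.7308 x 100 = 7.88%.

7.88%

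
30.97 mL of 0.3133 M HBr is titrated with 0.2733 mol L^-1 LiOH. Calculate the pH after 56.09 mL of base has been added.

12.81

n(acid) = 0.3133 x 0.03097 = 0.009703 mol; n(LiOH) added = 0.2733 x 0.05609 = 0.01533 mol.
Base is in excess by 0.01533 - 0.009703 = 0.005626 mol in a total volume of 0.08706 L.
[OH^-] = 0.005626/0.08706 = 0.06463 M, so pOH = 1.19 and pH = 14.00 - 1.19 = 12.81.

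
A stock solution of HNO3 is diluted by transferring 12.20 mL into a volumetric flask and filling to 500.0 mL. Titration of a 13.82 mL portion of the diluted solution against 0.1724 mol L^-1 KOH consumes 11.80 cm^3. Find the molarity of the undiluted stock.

n(KOH) = 0.1724 x 0.01180 = 0.002034 mol.
n(HNO3) in the aliquot = 0.002034 mol.
[diluted HNO3] = 0.002034 / 0.01382 = 0.1472 M.
Dilution factor = 500.0/12.20 = 40.98, so [stock] = 0.1472 x 40.98 = 6.03 M.

6.03 M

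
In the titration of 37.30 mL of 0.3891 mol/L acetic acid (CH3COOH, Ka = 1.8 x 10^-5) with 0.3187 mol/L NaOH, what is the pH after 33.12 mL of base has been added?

5.17

Initial n(CH3COOH) = 0.3891 x 0.03730 = 0.01451 mol.
n(NaOH) added = 0.3187 x 0.03312 = 0.01056 mol, converting that many moles of CH3COOH to CH3COO-.
Remaining n(CH3COOH) = 0.003958 mol; n(CH3COO-) = 0.01056 mol.
By Henderson-Hasselbalch, pH = pKa + log([A^-]/[HA]) = 4.74 + log(0.01056/0.003958) = 4.74 + (+0.43) = 5.17.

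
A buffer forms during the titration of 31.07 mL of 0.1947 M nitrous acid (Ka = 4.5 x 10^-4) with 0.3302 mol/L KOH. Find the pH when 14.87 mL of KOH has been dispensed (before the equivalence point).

Initial n(HNO2) = 0.1947 x 0.03107 = 0.006049 mol.
n(KOH) added = 0.3302 x 0.01487 = 0.004910 mol, converting that many moles of HNO2 to NO2-.
Remaining n(HNO2) = 0.001139 mol; n(NO2-) = 0.004910 mol.
By Henderson-Hasselbalch, pH = pKa + log([A^-]/[HA]) = 3.35 + log(0.004910/0.001139) = 3.35 + (+0.63) = 3.98.

3.98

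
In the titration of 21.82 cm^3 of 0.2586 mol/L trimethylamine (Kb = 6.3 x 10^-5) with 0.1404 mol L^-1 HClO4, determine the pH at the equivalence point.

n((CH3)3N) = 0.2586 x 0.02182 = 0.005643 mol; V(HClO4) at equivalence = 0.005643/0.1404 = 0.04019 L.
At equivalence the base is fully converted to (CH3)3NH+; total volume = 0.06201 L, so [(CH3)3NH+] = 0.005643/0.06201 = 0.09100 M.
Ka((CH3)3NH+) = Kw/Kb = 1.0e-14 / 6.3 x 10^-5 = 1.59e-10.
[H^+] = sqrt(Ka x [(CH3)3NH+]) = sqrt(1.59e-10 x 0.09100) = 3.80e-6 M.
pH = -log(3.80e-6) = 5.42.

5.42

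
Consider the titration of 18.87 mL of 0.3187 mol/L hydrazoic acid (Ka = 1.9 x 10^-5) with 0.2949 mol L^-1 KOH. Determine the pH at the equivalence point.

n(HN3) = 0.3187 x 0.01887 = 0.006014 mol; V(KOH) at equivalence = 0.006014/0.2949 = 0.02039 L.
At equivalence all the acid is converted to N3-; total volume = 0.01887 + 0.02039 = 0.03926 L, so [N3-] = 0.006014/0.03926 = 0.1532 M.
Kb = Kw/Ka = 1.0e-14 / 1.9 x 10^-5 = 5.26e-10.
[OH^-] = sqrt(Kb x [N3-]) = sqrt(5.26e-10 x 0.1532) = 8.98e-6 M.
pOH = 5.05, so pH = 14.00 - 5.05 = 8.95.

8.95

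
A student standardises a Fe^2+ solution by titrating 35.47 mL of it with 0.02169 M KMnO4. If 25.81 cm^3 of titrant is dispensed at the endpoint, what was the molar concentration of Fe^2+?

n(KMnO4) = 0.02169 x 0.02581 = 0.0005598 mol.
From the balanced equation, 1 mol KMnO4 reacts with 5 mol Fe^2+, so n(Fe^2+) = 0.0005598 x 5/1 = 0.002799 mol.
[Fe^2+] = 0.002799 / 0.03547 L = 0.0789 M.

0.0789 M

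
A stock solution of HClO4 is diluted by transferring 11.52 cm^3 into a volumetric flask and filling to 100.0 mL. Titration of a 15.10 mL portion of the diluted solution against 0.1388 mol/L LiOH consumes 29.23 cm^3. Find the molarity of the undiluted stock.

2.33 M

n(LiOH) = 0.1388 x 0.02923 = 0.004057 mol.
n(HClO4) in the aliquot = 0.004057 mol.
[diluted HClO4] = 0.004057 / 0.01510 = 0.2687 M.
Dilution factor = 100.0/11.52 = 8.681, so [stock] = 0.2687 x 8.681 = 2.33 M.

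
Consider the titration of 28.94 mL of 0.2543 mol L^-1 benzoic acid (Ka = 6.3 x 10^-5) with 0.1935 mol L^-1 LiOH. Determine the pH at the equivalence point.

n(C6H5COOH) = 0.2543 x 0.02894 = 0.007359 mol; V(LiOH) at equivalence = 0.007359/0.1935 = 0.03803 L.
At equivalence all the acid is converted to C6H5COO-; total volume = 0.02894 + 0.03803 = 0.06697 L, so [C6H5COO-] = 0.007359/0.06697 = 0.1099 M.
Kb = Kw/Ka = 1.0e-14 / 6.3 x 10^-5 = 1.59e-10.
[OH^-] = sqrt(Kb x [C6H5COO-]) = sqrt(1.59e-10 x 0.1099) = 4.18e-6 M.
pOH = 5.38, so pH = 14.00 - 5.38 = 8.62.

8.62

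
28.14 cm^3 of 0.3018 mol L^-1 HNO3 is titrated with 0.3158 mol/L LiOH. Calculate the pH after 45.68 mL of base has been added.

12.91

n(acid) = 0.3018 x 0.02814 = 0.008493 mol; n(LiOH) added = 0.3158 x 0.04568 = 0.01443 mol.
Base is in excess by 0.01443 - 0.008493 = 0.005933 mol in a total volume of 0.07382 L.
[OH^-] = 0.005933/0.07382 = 0.08037 M, so pOH = 1.09 and pH = 14.00 - 1.09 = 12.91.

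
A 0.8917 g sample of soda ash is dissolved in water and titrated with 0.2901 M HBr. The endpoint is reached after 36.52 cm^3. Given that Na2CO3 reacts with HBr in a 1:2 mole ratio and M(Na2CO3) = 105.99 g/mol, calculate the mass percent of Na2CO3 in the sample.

63.0%

n(HBr) = 0.2901 x 0.03652 = 0.01059 mol.
n(Na2CO3) = 0.01059 / 2 = 0.005297 mol.
mass of Na2CO3 = 0.005297 x 105.99 = 0.5615 g.
% purity = 0.5615 / 0.8917 x 100 = 63.0%.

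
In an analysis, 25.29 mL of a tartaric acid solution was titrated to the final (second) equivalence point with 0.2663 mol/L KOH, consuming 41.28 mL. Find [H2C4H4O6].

0.217 M

n(KOH) = 0.2663 x 0.04128 = 0.01099 mol.
At the final (second) equivalence point, 2 mol OH^- react per mol H2C4H4O6, so n(H2C4H4O6) = 0.01099 / 2 = 0.005496 mol.
[H2C4H4O6] = 0.005496 / 0.02529 L = 0.217 M.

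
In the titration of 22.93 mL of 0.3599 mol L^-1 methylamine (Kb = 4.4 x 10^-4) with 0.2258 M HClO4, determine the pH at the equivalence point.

5.75

n(CH3NH2) = 0.3599 x 0.02293 = 0.008253 mol; V(HClO4) at equivalence = 0.008253/0.2258 = 0.03655 L.
At equivalence the base is fully converted to CH3NH3+; total volume = 0.05948 L, so [CH3NH3+] = 0.008253/0.05948 = 0.1387 M.
Ka(CH3NH3+) = Kw/Kb = 1.0e-14 / 4.4 x 10^-4 = 2.27e-11.
[H^+] = sqrt(Ka x [CH3NH3+]) = sqrt(2.27e-11 x 0.1387) = 1.78e-6 M.
pH = -log(1.78e-6) = 5.75.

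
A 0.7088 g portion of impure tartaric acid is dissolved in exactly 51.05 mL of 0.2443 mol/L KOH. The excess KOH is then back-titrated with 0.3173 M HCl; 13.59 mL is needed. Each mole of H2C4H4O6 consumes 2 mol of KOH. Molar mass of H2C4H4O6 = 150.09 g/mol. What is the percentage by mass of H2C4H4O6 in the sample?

Total n(KOH) added = 0.2443 x 0.05105 = 0.01247 mol.
n(HCl) used = 0.3173 x 0.01359 = 0.004312 mol, which equals the excess n(KOH).
So n(KOH) consumed by the sample = 0.01247 - 0.004312 = 0.008159 mol.
n(H2C4H4O6) = 0.008159 / 2 = 0.004080 mol.
mass H2C4H4O6 = 0.004080 x 150.09 = 0.6123 g, so %H2C4H4O6 = 0.6123/0.7088 x 100 = 86.4%.

86.4%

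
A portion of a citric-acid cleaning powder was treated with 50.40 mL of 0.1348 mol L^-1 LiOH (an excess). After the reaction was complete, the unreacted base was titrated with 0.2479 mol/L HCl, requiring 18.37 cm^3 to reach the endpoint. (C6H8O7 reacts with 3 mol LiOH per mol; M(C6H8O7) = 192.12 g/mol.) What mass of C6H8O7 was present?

Total n(LiOH) added = 0.1348 x 0.05040 = 0.006794 mol.
n(HCl) used = 0.2479 x 0.01837 = 0.004554 mol, which equals the excess n(LiOH).
So n(LiOH) consumed by the sample = 0.006794 - 0.004554 = 0.002240 mol.
n(C6H8O7) = 0.002240 / 3 = 0.0007467 mol.
mass = 0.0007467 mol x 192.12 g/mol = 0.143 g.

0.143 g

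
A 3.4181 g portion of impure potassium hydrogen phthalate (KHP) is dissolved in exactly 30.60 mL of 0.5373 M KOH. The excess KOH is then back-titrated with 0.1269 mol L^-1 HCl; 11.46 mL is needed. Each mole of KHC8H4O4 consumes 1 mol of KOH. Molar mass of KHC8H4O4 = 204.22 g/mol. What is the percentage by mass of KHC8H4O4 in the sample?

89.5%

Total n(KOH) added = 0.5373 x 0.03060 = 0.01644 mol.
n(HCl) used = 0.1269 x 0.01146 = 0.001454 mol, which equals the excess n(KOH).
So n(KOH) consumed by the sample = 0.01644 - 0.001454 = 0.01499 mol.
n(KHC8H4O4) = 0.01499 / 1 = 0.01499 mol.
mass KHC8H4O4 = 0.01499 x 204.22 = 3.061 g, so %KHC8H4O4 = 3.061/3.4181 x 100 = 89.5%.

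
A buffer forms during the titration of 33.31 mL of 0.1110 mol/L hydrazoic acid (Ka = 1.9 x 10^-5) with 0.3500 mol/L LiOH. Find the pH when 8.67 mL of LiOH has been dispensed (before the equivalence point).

Initial n(HN3) = 0.1110 x 0.03331 = 0.003697 mol.
n(LiOH) added = 0.3500 x 0.008670 = 0.003034 mol, converting that many moles of HN3 to N3-.
Remaining n(HN3) = 0.0006629 mol; n(N3-) = 0.003034 mol.
By Henderson-Hasselbalch, pH = pKa + log([A^-]/[HA]) = 4.72 + log(0.003034/0.0006629) = 4.72 + (+0.66) = 5.38.

5.38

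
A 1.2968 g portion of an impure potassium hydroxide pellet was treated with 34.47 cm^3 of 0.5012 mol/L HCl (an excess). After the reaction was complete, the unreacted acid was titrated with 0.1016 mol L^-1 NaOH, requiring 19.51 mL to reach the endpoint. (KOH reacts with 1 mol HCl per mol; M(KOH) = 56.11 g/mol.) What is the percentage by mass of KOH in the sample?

66.2%

Total n(HCl) added = 0.5012 x 0.03447 = 0.01728 mol.
n(NaOH) used = 0.1016 x 0.01951 = 0.001982 mol, which equals the excess n(HCl).
So n(HCl) consumed by the sample = 0.01728 - 0.001982 = 0.01529 mol.
n(KOH) = 0.01529 / 1 = 0.01529 mol.
mass KOH = 0.01529 x 56.11 = 0.8582 g, so %KOH = 0.8582/1.2968 x 100 = 66.2%.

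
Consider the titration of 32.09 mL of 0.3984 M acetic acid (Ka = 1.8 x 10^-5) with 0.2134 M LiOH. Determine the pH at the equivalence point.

n(CH3COOH) = 0.3984 x 0.03209 = 0.01278 mol; V(LiOH) at equivalence = 0.01278/0.2134 = 0.05991 L.
At equivalence all the acid is converted to CH3COO-; total volume = 0.03209 + 0.05991 = 0.09200 L, so [CH3COO-] = 0.01278/0.09200 = 0.1390 M.
Kb = Kw/Ka = 1.0e-14 / 1.8 x 10^-5 = 5.56e-10.
[OH^-] = sqrt(Kb x [CH3COO-]) = sqrt(5.56e-10 x 0.1390) = 8.79e-6 M.
pOH = 5.06, so pH = 14.00 - 5.06 = 8.94.

8.94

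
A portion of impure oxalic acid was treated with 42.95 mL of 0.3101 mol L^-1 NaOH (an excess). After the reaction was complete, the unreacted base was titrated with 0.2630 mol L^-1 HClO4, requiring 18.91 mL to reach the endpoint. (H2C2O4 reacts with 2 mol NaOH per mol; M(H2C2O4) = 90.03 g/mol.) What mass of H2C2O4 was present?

Total n(NaOH) added = 0.3101 x 0.04295 = 0.01332 mol.
n(HClO4) used = 0.2630 x 0.01891 = 0.004973 mol, which equals the excess n(NaOH).
So n(NaOH) consumed by the sample = 0.01332 - 0.004973 = 0.008345 mol.
n(H2C2O4) = 0.008345 / 2 = 0.004173 mol.
mass = 0.004173 mol x 90.03 g/mol = 0.376 g.

0.376 g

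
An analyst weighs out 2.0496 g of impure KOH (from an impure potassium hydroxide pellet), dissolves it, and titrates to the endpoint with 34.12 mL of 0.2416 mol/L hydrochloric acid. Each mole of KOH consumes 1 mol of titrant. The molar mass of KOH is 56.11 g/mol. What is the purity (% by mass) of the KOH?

22.6%

n(HCl) = 0.2416 x 0.03412 = 0.008243 mol.
n(KOH) = 0.008243 / 1 = 0.008243 mol.
mass of KOH = 0.008243 x 56.11 = 0.4625 g.
% purity = 0.4625 / 2.0496 x 100 = 22.6%.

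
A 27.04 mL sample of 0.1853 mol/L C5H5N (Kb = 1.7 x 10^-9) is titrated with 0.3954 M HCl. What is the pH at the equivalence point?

3.06

n(C5H5N) = 0.1853 x 0.02704 = 0.005011 mol; V(HCl) at equivalence = 0.005011/0.3954 = 0.01267 L.
At equivalence the base is fully converted to C5H5NH+; total volume = 0.03971 L, so [C5H5NH+] = 0.005011/0.03971 = 0.1262 M.
Ka(C5H5NH+) = Kw/Kb = 1.0e-14 / 1.7 x 10^-9 = 5.88e-6.
[H^+] = sqrt(Ka x [C5H5NH+]) = sqrt(5.88e-6 x 0.1262) = 0.000862 M.
pH = -log(0.000862) = 3.06.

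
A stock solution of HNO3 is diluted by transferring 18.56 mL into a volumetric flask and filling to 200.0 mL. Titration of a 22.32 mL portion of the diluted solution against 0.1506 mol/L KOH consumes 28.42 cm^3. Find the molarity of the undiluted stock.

n(KOH) = 0.1506 x 0.02842 = 0.004280 mol.
n(HNO3) in the aliquot = 0.004280 mol.
[diluted HNO3] = 0.004280 / 0.02232 = 0.1918 M.
Dilution factor = 200.0/18.56 = 10.78, so [stock] = 0.1918 x 10.78 = 2.07 M.

2.07 M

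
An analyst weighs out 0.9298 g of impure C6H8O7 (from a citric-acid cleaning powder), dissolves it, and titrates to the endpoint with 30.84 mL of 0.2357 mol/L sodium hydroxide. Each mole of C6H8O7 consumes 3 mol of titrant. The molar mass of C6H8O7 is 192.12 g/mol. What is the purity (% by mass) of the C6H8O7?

n(NaOH) = 0.2357 x 0.03084 = 0.007269 mol.
n(C6H8O7) = 0.007269 / 3 = 0.002423 mol.
mass of C6H8O7 = 0.002423 x 192.12 = 0.4655 g.
% purity = 0.4655 / 0.9298 x 100 = 50.1%.

50.1%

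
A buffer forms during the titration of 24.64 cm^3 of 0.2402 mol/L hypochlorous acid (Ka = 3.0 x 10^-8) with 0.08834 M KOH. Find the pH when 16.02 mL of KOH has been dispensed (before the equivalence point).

7.02

Initial n(HClO) = 0.2402 x 0.02464 = 0.005919 mol.
n(KOH) added = 0.08834 x 0.01602 = 0.001415 mol, converting that many moles of HClO to ClO-.
Remaining n(HClO) = 0.004503 mol; n(ClO-) = 0.001415 mol.
By Henderson-Hasselbalch, pH = pKa + log([A^-]/[HA]) = 7.52 + log(0.001415/0.004503) = 7.52 + (-0.50) = 7.02.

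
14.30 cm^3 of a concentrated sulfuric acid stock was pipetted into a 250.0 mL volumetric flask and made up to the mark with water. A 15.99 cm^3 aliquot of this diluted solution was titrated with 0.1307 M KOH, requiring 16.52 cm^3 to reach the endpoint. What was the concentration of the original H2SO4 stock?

1.18 M

n(KOH) = 0.1307 x 0.01652 = 0.002159 mol.
n(H2SO4) in the aliquot = 0.002159 x 1/2 = 0.001080 mol.
[diluted H2SO4] = 0.001080 / 0.01599 = 0.06752 M.
Dilution factor = 250.0/14.30 = 17.48, so [stock] = 0.06752 x 17.48 = 1.18 M.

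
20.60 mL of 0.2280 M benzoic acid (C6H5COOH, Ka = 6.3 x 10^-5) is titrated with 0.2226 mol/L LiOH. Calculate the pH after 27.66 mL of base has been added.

n(acid) = 0.2280 x 0.02060 = 0.004697 mol; n(LiOH) added = 0.2226 x 0.02766 = 0.006157 mol.
Base is in excess by 0.006157 - 0.004697 = 0.001460 mol in a total volume of 0.04826 L.
[OH^-] = 0.001460/0.04826 = 0.03026 M, so pOH = 1.52 and pH = 14.00 - 1.52 = 12.48.

12.48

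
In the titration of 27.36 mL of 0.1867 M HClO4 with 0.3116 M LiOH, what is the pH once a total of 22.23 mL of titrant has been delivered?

12.56

n(acid) = 0.1867 x 0.02736 = 0.005108 mol; n(LiOH) added = 0.3116 x 0.02223 = 0.006927 mol.
Base is in excess by 0.006927 - 0.005108 = 0.001819 mol in a total volume of 0.04959 L.
[OH^-] = 0.001819/0.04959 = 0.03668 M, so pOH = 1.44 and pH = 14.00 - 1.44 = 12.56.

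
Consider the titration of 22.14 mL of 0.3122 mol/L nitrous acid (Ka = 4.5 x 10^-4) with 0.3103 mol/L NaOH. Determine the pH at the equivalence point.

n(HNO2) = 0.3122 x 0.02214 = 0.006912 mol; V(NaOH) at equivalence = 0.006912/0.3103 = 0.02228 L.
At equivalence all the acid is converted to NO2-; total volume = 0.02214 + 0.02228 = 0.04442 L, so [NO2-] = 0.006912/0.04442 = 0.1556 M.
Kb = Kw/Ka = 1.0e-14 / 4.5 x 10^-4 = 2.22e-11.
[OH^-] = sqrt(Kb x [NO2-]) = sqrt(2.22e-11 x 0.1556) = 1.86e-6 M.
pOH = 5.73, so pH = 14.00 - 5.73 = 8.27.

8.27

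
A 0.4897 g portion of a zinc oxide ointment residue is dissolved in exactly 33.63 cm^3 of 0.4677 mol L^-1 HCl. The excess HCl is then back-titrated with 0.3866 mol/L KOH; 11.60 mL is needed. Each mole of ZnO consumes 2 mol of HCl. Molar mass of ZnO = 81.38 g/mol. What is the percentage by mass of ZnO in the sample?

Total n(HCl) added = 0.4677 x 0.03363 = 0.01573 mol.
n(KOH) used = 0.3866 x 0.01160 = 0.004485 mol, which equals the excess n(HCl).
So n(HCl) consumed by the sample = 0.01573 - 0.004485 = 0.01124 mol.
n(ZnO) = 0.01124 / 2 = 0.005622 mol.
mass ZnO = 0.005622 x 81.38 = 0.4575 g, so %ZnO = 0.4575/0.4897 x 100 = 93.4%.

93.4%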